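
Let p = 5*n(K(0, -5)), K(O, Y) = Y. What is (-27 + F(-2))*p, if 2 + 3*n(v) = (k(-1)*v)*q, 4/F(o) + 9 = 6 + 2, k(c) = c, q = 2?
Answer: -1240/3 ≈ -413.33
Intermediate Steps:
F(o) = -4 (F(o) = 4/(-9 + (6 + 2)) = 4/(-9 + 8) = 4/(-1) = 4*(-1) = -4)
n(v) = -⅔ - 2*v/3 (n(v) = -⅔ + (-v*2)/3 = -⅔ + (-2*v)/3 = -⅔ - 2*v/3)
p = 40/3 (p = 5*(-⅔ - ⅔*(-5)) = 5*(-⅔ + 10/3) = 5*(8/3) = 40/3 ≈ 13.333)
(-27 + F(-2))*p = (-27 - 4)*(40/3) = -31*40/3 = -1240/3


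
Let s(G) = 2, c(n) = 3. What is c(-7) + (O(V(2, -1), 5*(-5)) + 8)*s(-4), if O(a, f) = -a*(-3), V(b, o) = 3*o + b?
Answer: 13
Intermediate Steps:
V(b, o) = b + 3*o
O(a, f) = 3*a (O(a, f) = -(-3)*a = 3*a)
c(-7) + (O(V(2, -1), 5*(-5)) + 8)*s(-4) = 3 + (3*(2 + 3*(-1)) + 8)*2 = 3 + (3*(2 - 3) + 8)*2 = 3 + (3*(-1) + 8)*2 = 3 + (-3 + 8)*2 = 3 + 5*2 = 3 + 10 = 13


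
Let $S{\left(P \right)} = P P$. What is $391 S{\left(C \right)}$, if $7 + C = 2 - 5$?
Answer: $39100$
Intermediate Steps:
$C = -10$ ($C = -7 + \left(2 - 5\right) = -7 - 3 = -10$)
$S{\left(P \right)} = P^{2}$
$391 S{\left(C \right)} = 391 \left(-10\right)^{2} = 391 \cdot 100 = 39100$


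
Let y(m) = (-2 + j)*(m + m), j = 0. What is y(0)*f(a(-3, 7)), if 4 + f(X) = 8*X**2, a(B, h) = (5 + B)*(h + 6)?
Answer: 0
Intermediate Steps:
a(B, h) = (5 + B)*(6 + h)
f(X) = -4 + 8*X**2
y(m) = -4*m (y(m) = (-2 + 0)*(m + m) = -4*m)
y(0)*f(a(-3, 7)) = (-4*0)*(-4 + 8*(30 + 5*7 + 6*(-3) - 3*7)**2) = 0*(-4 + 8*(30 + 35 - 18 - 21)**2) = 0*(-4 + 8*26**2) = 0*(-4 + 8*676) = 0*(-4 + 5408) = 0*5404 = 0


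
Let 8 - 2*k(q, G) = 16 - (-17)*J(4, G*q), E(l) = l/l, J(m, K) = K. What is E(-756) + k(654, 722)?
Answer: -4013601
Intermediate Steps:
E(l) = 1
k(q, G) = -4 - 17*G*q/2 (k(q, G) = 4 - (16 - (-17)*G*q)/2 = 4 - (16 + 17*G*q)/2 = 4 + (-8 - 17*G*q/2) = -4 - 17*G*q/2)
E(-756) + k(654, 722) = 1 + (-4 - 17/2*722*654) = 1 + (-4 - 4013598) = 1 - 4013602 = -4013601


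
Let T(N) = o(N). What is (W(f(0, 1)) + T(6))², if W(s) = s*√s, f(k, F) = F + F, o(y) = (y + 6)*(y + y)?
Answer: 20744 + 576*√2 ≈ 21559.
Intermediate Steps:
o(y) = 2*y*(6 + y) (o(y) = (6 + y)*(2*y) = 2*y*(6 + y))
f(k, F) = 2*F
T(N) = 2*N*(6 + N)
W(s) = s^(3/2)
(W(f(0, 1)) + T(6))² = ((2*1)^(3/2) + 2*6*(6 + 6))² = (2^(3/2) + 2*6*12)² = (2*√2 + 144)² = (144 + 2*√2)²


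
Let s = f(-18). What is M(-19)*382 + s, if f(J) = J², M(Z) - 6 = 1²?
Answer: 2998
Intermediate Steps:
M(Z) = 7 (M(Z) = 6 + 1² = 6 + 1 = 7)
s = 324 (s = (-18)² = 324)
M(-19)*382 + s = 7*382 + 324 = 2674 + 324 = 2998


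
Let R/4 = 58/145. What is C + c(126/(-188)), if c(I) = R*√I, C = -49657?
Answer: -49657 + 12*I*√658/235 ≈ -49657.0 + 1.3099*I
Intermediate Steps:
R = 8/5 (R = 4*(58/145) = 4*(58*(1/145)) = 4*(⅖) = 8/5 ≈ 1.6000)
c(I) = 8*√I/5
C + c(126/(-188)) = -49657 + 8*√(126/(-188))/5 = -49657 + 8*√(126*(-1/188))/5 = -49657 + 8*√(-63/94)/5 = -49657 + 8*(3*I*√658/94)/5 = -49657 + 12*I*√658/235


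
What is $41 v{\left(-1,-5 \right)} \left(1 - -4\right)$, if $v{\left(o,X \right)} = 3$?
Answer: $615$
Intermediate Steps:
$41 v{\left(-1,-5 \right)} \left(1 - -4\right) = 41 \cdot 3 \left(1 - -4\right) = 123 \left(1 + 4\right) = 123 \cdot 5 = 615$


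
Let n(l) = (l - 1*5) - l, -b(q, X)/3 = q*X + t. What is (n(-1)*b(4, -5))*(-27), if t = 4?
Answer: 6480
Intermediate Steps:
b(q, X) = -12 - 3*X*q (b(q, X) = -3*(q*X + 4) = -3*(X*q + 4) = -3*(4 + X*q) = -12 - 3*X*q)
n(l) = -5 (n(l) = (l - 5) - l = (-5 + l) - l = -5)
(n(-1)*b(4, -5))*(-27) = -5*(-12 - 3*(-5)*4)*(-27) = -5*(-12 + 60)*(-27) = -5*48*(-27) = -240*(-27) = 6480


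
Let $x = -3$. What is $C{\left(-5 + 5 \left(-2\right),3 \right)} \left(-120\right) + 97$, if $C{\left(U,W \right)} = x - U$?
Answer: $-1343$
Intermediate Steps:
$C{\left(U,W \right)} = -3 - U$
$C{\left(-5 + 5 \left(-2\right),3 \right)} \left(-120\right) + 97 = \left(-3 - \left(-5 + 5 \left(-2\right)\right)\right) \left(-120\right) + 97 = \left(-3 - \left(-5 - 10\right)\right) \left(-120\right) + 97 = \left(-3 - -15\right) \left(-120\right) + 97 = \left(-3 + 15\right) \left(-120\right) + 97 = 12 \left(-120\right) + 97 = -1440 + 97 = -1343$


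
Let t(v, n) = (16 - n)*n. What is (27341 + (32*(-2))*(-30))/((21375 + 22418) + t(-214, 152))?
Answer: 29261/23121 ≈ 1.2656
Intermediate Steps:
t(v, n) = n*(16 - n)
(27341 + (32*(-2))*(-30))/((21375 + 22418) + t(-214, 152)) = (27341 + (32*(-2))*(-30))/((21375 + 22418) + 152*(16 - 1*152)) = (27341 - 64*(-30))/(43793 + 152*(16 - 152)) = (27341 + 1920)/(43793 + 152*(-136)) = 29261/(43793 - 20672) = 29261/23121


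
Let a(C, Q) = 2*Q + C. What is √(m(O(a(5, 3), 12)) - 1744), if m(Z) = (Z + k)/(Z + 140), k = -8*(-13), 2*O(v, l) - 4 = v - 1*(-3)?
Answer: I*√38701707/149 ≈ 41.752*I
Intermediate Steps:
a(C, Q) = C + 2*Q
O(v, l) = 7/2 + v/2 (O(v, l) = 2 + (v - 1*(-3))/2 = 2 + (v + 3)/2 = 2 + (3 + v)/2 = 2 + (3/2 + v/2) = 7/2 + v/2)
k = 104
m(Z) = (104 + Z)/(140 + Z) (m(Z) = (Z + 104)/(Z + 140) = (104 + Z)/(140 + Z))
√(m(O(a(5, 3), 12)) - 1744) = √((104 + (7/2 + (5 + 2*3)/2))/(140 + (7/2 + (5 + 2*3)/2)) - 1744) = √((104 + (7/2 + (5 + 6)/2))/(140 + (7/2 + (5 + 6)/2)) - 1744) = √((104 + (7/2 + (½)*11))/(140 + (7/2 + (½)*11)) - 1744) = √((104 + (7/2 + 11/2))/(140 + (7/2 + 11/2)) - 1744) = √((104 + 9)/(140 + 9) - 1744) = √(113/149 - 1744) = √(-259743/149) = I*√38701707/149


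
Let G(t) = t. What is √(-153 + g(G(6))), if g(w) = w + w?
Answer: I*√141 ≈ 11.874*I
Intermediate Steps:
g(w) = 2*w
√(-153 + g(G(6))) = √(-153 + 2*6) = √(-153 + 12) = √(-141) = I*√141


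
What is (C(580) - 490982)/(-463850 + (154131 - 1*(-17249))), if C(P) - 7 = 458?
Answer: 490517/292470 ≈ 1.6772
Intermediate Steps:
C(P) = 465 (C(P) = 7 + 458 = 465)
(C(580) - 490982)/(-463850 + (154131 - 1*(-17249))) = (465 - 490982)/(-463850 + (154131 - 1*(-17249))) = -490517/(-463850 + (154131 + 17249)) = -490517/(-463850 + 171380) = -490517/(-292470) = -490517*(-1/292470) = 490517/292470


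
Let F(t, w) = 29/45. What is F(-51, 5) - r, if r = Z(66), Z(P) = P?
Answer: -2941/45 ≈ -65.356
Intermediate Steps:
F(t, w) = 29/45 (F(t, w) = 29*(1/45) = 29/45)
r = 66
F(-51, 5) - r = 29/45 - 1*66 = 29/45 - 66 = -2941/45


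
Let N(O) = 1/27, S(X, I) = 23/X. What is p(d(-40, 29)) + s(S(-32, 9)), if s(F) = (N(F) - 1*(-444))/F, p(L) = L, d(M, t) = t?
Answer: -365639/621 ≈ -588.79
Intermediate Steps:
N(O) = 1/27
s(F) = 11989/(27*F) (s(F) = (1/27 - 1*(-444))/F = (1/27 + 444)/F = 11989/(27*F))
p(d(-40, 29)) + s(S(-32, 9)) = 29 + 11989/(27*((23/(-32)))) = 29 + 11989/(27*((23*(-1/32)))) = 29 + 11989/(27*(-23/32)) = 29 + (11989/27)*(-32/23) = 29 - 383648/621 = -365639/621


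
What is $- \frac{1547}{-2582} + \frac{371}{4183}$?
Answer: $\frac{7429023}{10800506} \approx 0.68784$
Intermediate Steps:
$- \frac{1547}{-2582} + \frac{371}{4183} = \left(-1547\right) \left(- \frac{1}{2582}\right) + 371 \cdot \frac{1}{4183} = \frac{1547}{2582} + \frac{371}{4183} = \frac{7429023}{10800506}$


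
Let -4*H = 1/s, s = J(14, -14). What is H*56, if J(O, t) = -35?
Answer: ⅖ ≈ 0.40000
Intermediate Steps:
s = -35
H = 1/140 (H = -¼/(-35) = -¼*(-1/35) = 1/140 ≈ 0.0071429)
H*56 = (1/140)*56 = ⅖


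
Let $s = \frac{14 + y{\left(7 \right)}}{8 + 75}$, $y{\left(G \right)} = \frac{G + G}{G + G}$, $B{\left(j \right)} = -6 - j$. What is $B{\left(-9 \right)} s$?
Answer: $\frac{45}{83} \approx 0.54217$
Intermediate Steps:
$y{\left(G \right)} = 1$ ($y{\left(G \right)} = \frac{2 G}{2 G} = 2 G \frac{1}{2 G} = 1$)
$s = \frac{15}{83}$ ($s = \frac{14 + 1}{8 + 75} = \frac{15}{83} \approx 0.18072$)
$B{\left(-9 \right)} s = \left(-6 - -9\right) \frac{15}{83} = \left(-6 + 9\right) \frac{15}{83} = 3 \cdot \frac{15}{83} = \frac{45}{83}$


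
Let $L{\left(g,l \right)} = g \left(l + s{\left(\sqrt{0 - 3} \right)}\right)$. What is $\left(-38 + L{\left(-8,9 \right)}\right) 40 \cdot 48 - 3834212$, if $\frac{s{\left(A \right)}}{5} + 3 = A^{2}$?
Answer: $-3584612$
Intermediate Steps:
$s{\left(A \right)} = -15 + 5 A^{2}$
$L{\left(g,l \right)} = g \left(-30 + l\right)$ ($L{\left(g,l \right)} = g \left(l - \left(15 - 5 \left(\sqrt{0 - 3}\right)^{2}\right)\right) = g \left(l - \left(15 - 5 \left(\sqrt{-3}\right)^{2}\right)\right) = g \left(l - \left(15 - 5 \left(i \sqrt{3}\right)^{2}\right)\right) = g \left(l + \left(-15 + 5 \left(-3\right)\right)\right) = g \left(l - 30\right) = g \left(-30 + l\right)$)
$\left(-38 + L{\left(-8,9 \right)}\right) 40 \cdot 48 - 3834212 = \left(-38 - 8 \left(-30 + 9\right)\right) 40 \cdot 48 - 3834212 = \left(-38 - -168\right) 40 \cdot 48 - 3834212 = \left(-38 + 168\right) 40 \cdot 48 - 3834212 = 130 \cdot 40 \cdot 48 - 3834212 = 5200 \cdot 48 - 3834212 = 249600 - 3834212 = -3584612$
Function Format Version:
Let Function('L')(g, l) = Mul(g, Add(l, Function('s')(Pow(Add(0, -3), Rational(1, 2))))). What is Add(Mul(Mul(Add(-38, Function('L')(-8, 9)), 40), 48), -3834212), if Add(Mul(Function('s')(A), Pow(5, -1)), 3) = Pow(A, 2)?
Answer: -3584612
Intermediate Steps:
Function('s')(A) = Add(-15, Mul(5, Pow(A, 2)))
Function('L')(g, l) = Mul(g, Add(-30, l)) (Function('L')(g, l) = Mul(g, Add(l, Add(-15, Mul(5, Pow(Pow(Add(0, -3), Rational(1, 2)), 2))))) = Mul(g, Add(l, Add(-15, Mul(5, Pow(Pow(-3, Rational(1, 2)), 2))))) = Mul(g, Add(l, Add(-15, Mul(5, Pow(Mul(I, Pow(3, Rational(1, 2))), 2))))) = Mul(g, Add(l, Add(-15, Mul(5, -3)))) = Mul(g, Add(l, Add(-15, -15))) = Mul(g, Add(l, -30)) = Mul(g, Add(-30, l)))
Add(Mul(Mul(Add(-38, Function('L')(-8, 9)), 40), 48), -3834212) = Add(Mul(Mul(Add(-38, Mul(-8, Add(-30, 9))), 40), 48), -3834212) = Add(Mul(Mul(Add(-38, Mul(-8, -21)), 40), 48), -3834212) = Add(Mul(Mul(Add(-38, 168), 40), 48), -3834212) = Add(Mul(Mul(130, 40), 48), -3834212) = Add(Mul(5200, 48), -3834212) = Add(249600, -3834212) = -3584612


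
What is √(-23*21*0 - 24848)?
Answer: 4*I*√1553 ≈ 157.63*I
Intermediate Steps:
√(-23*21*0 - 24848) = √(-483*0 - 24848) = √(0 - 24848) = √(-24848) = 4*I*√1553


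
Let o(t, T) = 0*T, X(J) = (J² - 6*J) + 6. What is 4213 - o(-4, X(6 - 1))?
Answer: 4213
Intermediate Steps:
X(J) = 6 + J² - 6*J
o(t, T) = 0
4213 - o(-4, X(6 - 1)) = 4213 - 1*0 = 4213 + 0 = 4213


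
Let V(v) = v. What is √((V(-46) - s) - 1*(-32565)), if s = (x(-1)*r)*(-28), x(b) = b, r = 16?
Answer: √32071 ≈ 179.08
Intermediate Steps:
s = 448 (s = -1*16*(-28) = -16*(-28) = 448)
√((V(-46) - s) - 1*(-32565)) = √((-46 - 1*448) - 1*(-32565)) = √((-46 - 448) + 32565) = √(-494 + 32565) = √32071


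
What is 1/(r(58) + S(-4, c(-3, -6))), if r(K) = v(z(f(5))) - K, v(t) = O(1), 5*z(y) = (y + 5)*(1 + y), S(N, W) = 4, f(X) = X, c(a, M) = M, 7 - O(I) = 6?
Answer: -1/53 ≈ -0.018868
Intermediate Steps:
O(I) = 1 (O(I) = 7 - 1*6 = 7 - 6 = 1)
z(y) = (1 + y)*(5 + y)/5 (z(y) = ((y + 5)*(1 + y))/5 = ((5 + y)*(1 + y))/5 = ((1 + y)*(5 + y))/5 = (1 + y)*(5 + y)/5)
v(t) = 1
r(K) = 1 - K
1/(r(58) + S(-4, c(-3, -6))) = 1/((1 - 1*58) + 4) = 1/((1 - 58) + 4) = 1/(-57 + 4) = 1/(-53) = -1/53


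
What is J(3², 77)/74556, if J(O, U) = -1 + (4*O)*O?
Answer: 17/3924 ≈ 0.0043323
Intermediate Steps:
J(O, U) = -1 + 4*O²
J(3², 77)/74556 = (-1 + 4*(3²)²)/74556 = (-1 + 4*9²)*(1/74556) = (-1 + 4*81)*(1/74556) = (-1 + 324)*(1/74556) = 323*(1/74556) = 17/3924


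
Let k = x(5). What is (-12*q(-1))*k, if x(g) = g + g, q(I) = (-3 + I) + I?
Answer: 600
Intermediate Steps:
q(I) = -3 + 2*I
x(g) = 2*g
k = 10 (k = 2*5 = 10)
(-12*q(-1))*k = -12*(-3 + 2*(-1))*10 = -12*(-3 - 2)*10 = -12*(-5)*10 = 60*10 = 600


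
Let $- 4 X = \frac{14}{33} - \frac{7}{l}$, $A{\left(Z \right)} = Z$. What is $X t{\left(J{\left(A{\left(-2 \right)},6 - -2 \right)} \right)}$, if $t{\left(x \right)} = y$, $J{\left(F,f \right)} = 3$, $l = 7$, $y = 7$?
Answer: $\frac{133}{132} \approx 1.0076$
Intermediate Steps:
$t{\left(x \right)} = 7$
$X = \frac{19}{132}$ ($X = - \frac{\frac{14}{33} - \frac{7}{7}}{4} = - \frac{14 \cdot \frac{1}{33} - 1}{4} = - \frac{\frac{14}{33} - 1}{4} = \left(- \frac{1}{4}\right) \left(- \frac{19}{33}\right) = \frac{19}{132} \approx 0.14394$)
$X t{\left(J{\left(A{\left(-2 \right)},6 - -2 \right)} \right)} = \frac{19}{132} \cdot 7 = \frac{133}{132}$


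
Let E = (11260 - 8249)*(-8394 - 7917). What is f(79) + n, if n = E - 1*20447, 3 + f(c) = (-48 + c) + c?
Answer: -49132761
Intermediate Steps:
E = -49112421 (E = 3011*(-16311) = -49112421)
f(c) = -51 + 2*c (f(c) = -3 + ((-48 + c) + c) = -3 + (-48 + 2*c) = -51 + 2*c)
n = -49132868 (n = -49112421 - 1*20447 = -49112421 - 20447 = -49132868)
f(79) + n = (-51 + 2*79) - 49132868 = (-51 + 158) - 49132868 = 107 - 49132868 = -49132761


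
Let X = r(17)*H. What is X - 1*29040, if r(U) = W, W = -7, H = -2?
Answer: -29026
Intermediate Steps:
r(U) = -7
X = 14 (X = -7*(-2) = 14)
X - 1*29040 = 14 - 1*29040 = 14 - 29040 = -29026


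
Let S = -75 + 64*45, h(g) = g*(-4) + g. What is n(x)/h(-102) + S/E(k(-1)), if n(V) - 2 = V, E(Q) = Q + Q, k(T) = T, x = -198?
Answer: -429361/306 ≈ -1403.1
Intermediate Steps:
h(g) = -3*g (h(g) = -4*g + g = -3*g)
S = 2805 (S = -75 + 2880 = 2805)
E(Q) = 2*Q
n(V) = 2 + V
n(x)/h(-102) + S/E(k(-1)) = (2 - 198)/((-3*(-102))) + 2805/((2*(-1))) = -196/306 + 2805/(-2) = -196*1/306 + 2805*(-½) = -98/153 - 2805/2 = -429361/306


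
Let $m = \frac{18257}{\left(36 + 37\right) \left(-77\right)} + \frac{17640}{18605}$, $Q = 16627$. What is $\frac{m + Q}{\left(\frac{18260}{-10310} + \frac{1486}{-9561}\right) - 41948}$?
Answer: $- \frac{1713795758406632709}{4324505438049718460} \approx -0.3963$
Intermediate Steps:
$m = - \frac{48103409}{20915741}$ ($m = \frac{18257}{73 \left(-77\right)} + 17640 \cdot \frac{1}{18605} = \frac{18257}{-5621} + \frac{3528}{3721} = 18257 \left(- \frac{1}{5621}\right) + \frac{3528}{3721} = - \frac{18257}{5621} + \frac{3528}{3721} = - \frac{48103409}{20915741} \approx -2.2999$)
$\frac{m + Q}{\left(\frac{18260}{-10310} + \frac{1486}{-9561}\right) - 41948} = \frac{- \frac{48103409}{20915741} + 16627}{\left(\frac{18260}{-10310} + \frac{1486}{-9561}\right) - 41948} = \frac{347717922198}{20915741 \left(\left(18260 \left(- \frac{1}{10310}\right) + 1486 \left(- \frac{1}{9561}\right)\right) - 41948\right)} = \frac{347717922198}{20915741 \left(\left(- \frac{1826}{1031} - \frac{1486}{9561}\right) - 41948\right)} = \frac{347717922198}{20915741 \left(- \frac{18990452}{9857391} - 41948\right)} = \frac{347717922198}{20915741 \left(- \frac{413516828120}{9857391}\right)} = \frac{347717922198}{20915741} \left(- \frac{9857391}{413516828120}\right) = - \frac{1713795758406632709}{4324505438049718460}$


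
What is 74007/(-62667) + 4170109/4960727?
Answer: -3918529718/11513847367 ≈ -0.34033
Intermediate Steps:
74007/(-62667) + 4170109/4960727 = 74007*(-1/62667) + 4170109*(1/4960727) = -2741/2321 + 4170109/4960727 = -3918529718/11513847367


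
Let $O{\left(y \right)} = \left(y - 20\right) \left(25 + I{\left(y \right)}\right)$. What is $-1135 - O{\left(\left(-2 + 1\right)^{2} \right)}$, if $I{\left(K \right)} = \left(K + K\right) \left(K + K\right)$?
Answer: $-584$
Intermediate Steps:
$I{\left(K \right)} = 4 K^{2}$ ($I{\left(K \right)} = 2 K 2 K = 4 K^{2}$)
$O{\left(y \right)} = \left(-20 + y\right) \left(25 + 4 y^{2}\right)$ ($O{\left(y \right)} = \left(y - 20\right) \left(25 + 4 y^{2}\right) = \left(-20 + y\right) \left(25 + 4 y^{2}\right)$)
$-1135 - O{\left(\left(-2 + 1\right)^{2} \right)} = -1135 - \left(-500 - 80 \left(\left(-2 + 1\right)^{2}\right)^{2} + 4 \left(\left(-2 + 1\right)^{2}\right)^{3} + 25 \left(-2 + 1\right)^{2}\right) = -1135 - \left(-500 - 80 \left(\left(-1\right)^{2}\right)^{2} + 4 \left(\left(-1\right)^{2}\right)^{3} + 25 \left(-1\right)^{2}\right) = -1135 - \left(-500 - 80 \cdot 1^{2} + 4 \cdot 1^{3} + 25 \cdot 1\right) = -1135 - \left(-500 - 80 + 4 \cdot 1 + 25\right) = -1135 - \left(-500 - 80 + 4 + 25\right) = -1135 - -551 = -1135 + 551 = -584$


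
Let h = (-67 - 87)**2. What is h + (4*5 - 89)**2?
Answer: 28477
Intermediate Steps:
h = 23716 (h = (-154)**2 = 23716)
h + (4*5 - 89)**2 = 23716 + (4*5 - 89)**2 = 23716 + (20 - 89)**2 = 23716 + (-69)**2 = 23716 + 4761 = 28477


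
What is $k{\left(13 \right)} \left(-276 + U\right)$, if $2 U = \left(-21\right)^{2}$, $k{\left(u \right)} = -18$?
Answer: $999$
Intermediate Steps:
$U = \frac{441}{2}$ ($U = \frac{\left(-21\right)^{2}}{2} = \frac{1}{2} \cdot 441 = \frac{441}{2} \approx 220.5$)
$k{\left(13 \right)} \left(-276 + U\right) = - 18 \left(-276 + \frac{441}{2}\right) = \left(-18\right) \left(- \frac{111}{2}\right) = 999$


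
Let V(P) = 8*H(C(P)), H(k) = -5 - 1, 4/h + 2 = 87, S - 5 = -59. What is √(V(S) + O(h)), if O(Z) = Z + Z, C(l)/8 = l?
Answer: 2*I*√86530/85 ≈ 6.9214*I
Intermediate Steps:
C(l) = 8*l
S = -54 (S = 5 - 59 = -54)
h = 4/85 (h = 4/(-2 + 87) = 4/85 ≈ 0.047059)
H(k) = -6
O(Z) = 2*Z
V(P) = -48 (V(P) = 8*(-6) = -48)
√(V(S) + O(h)) = √(-48 + 2*(4/85)) = √(-48 + 8/85) = √(-4072/85) = 2*I*√86530/85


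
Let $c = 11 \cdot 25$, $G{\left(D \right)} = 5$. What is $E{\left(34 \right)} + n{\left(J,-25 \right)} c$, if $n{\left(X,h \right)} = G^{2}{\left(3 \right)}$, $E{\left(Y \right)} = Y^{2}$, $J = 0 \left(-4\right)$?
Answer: $8031$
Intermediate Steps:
$J = 0$
$n{\left(X,h \right)} = 25$ ($n{\left(X,h \right)} = 5^{2} = 25$)
$c = 275$
$E{\left(34 \right)} + n{\left(J,-25 \right)} c = 34^{2} + 25 \cdot 275 = 1156 + 6875 = 8031$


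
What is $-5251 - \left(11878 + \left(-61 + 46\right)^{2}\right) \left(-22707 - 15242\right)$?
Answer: $459291496$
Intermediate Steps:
$-5251 - \left(11878 + \left(-61 + 46\right)^{2}\right) \left(-22707 - 15242\right) = -5251 - \left(11878 + \left(-15\right)^{2}\right) \left(-37949\right) = -5251 - \left(11878 + 225\right) \left(-37949\right) = -5251 - 12103 \left(-37949\right) = -5251 - -459296747 = -5251 + 459296747 = 459291496$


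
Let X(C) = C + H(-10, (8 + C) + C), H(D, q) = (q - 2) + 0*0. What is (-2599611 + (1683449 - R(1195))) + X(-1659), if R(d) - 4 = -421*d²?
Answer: 600277388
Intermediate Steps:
R(d) = 4 - 421*d²
H(D, q) = -2 + q (H(D, q) = (-2 + q) + 0 = -2 + q)
X(C) = 6 + 3*C (X(C) = C + (-2 + ((8 + C) + C)) = C + (-2 + (8 + 2*C)) = C + (6 + 2*C) = 6 + 3*C)
(-2599611 + (1683449 - R(1195))) + X(-1659) = (-2599611 + (1683449 - (4 - 421*1195²))) + (6 + 3*(-1659)) = (-2599611 + (1683449 - (4 - 421*1428025))) + (6 - 4977) = (-2599611 + (1683449 - (4 - 601198525))) - 4971 = (-2599611 + (1683449 - 1*(-601198521))) - 4971 = (-2599611 + (1683449 + 601198521)) - 4971 = (-2599611 + 602881970) - 4971 = 600282359 - 4971 = 600277388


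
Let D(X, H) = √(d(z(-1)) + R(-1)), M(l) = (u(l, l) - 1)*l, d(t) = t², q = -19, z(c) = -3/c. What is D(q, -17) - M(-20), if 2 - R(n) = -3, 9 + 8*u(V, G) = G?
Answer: -185/2 + √14 ≈ -88.758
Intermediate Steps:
u(V, G) = -9/8 + G/8
R(n) = 5 (R(n) = 2 - 1*(-3) = 2 + 3 = 5)
M(l) = l*(-17/8 + l/8) (M(l) = ((-9/8 + l/8) - 1)*l = (-17/8 + l/8)*l = l*(-17/8 + l/8))
D(X, H) = √14 (D(X, H) = √((-3/(-1))² + 5) = √((-3*(-1))² + 5) = √(3² + 5) = √(9 + 5) = √14)
D(q, -17) - M(-20) = √14 - (-20)*(-17 - 20)/8 = √14 - (-20)*(-37)/8 = √14 - 1*185/2 = √14 - 185/2 = -185/2 + √14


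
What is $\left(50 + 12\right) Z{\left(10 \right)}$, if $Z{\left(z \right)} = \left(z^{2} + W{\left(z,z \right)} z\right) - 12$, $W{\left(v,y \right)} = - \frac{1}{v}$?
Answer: $5394$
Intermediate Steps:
$Z{\left(z \right)} = -13 + z^{2}$ ($Z{\left(z \right)} = \left(z^{2} + - \frac{1}{z} z\right) - 12 = \left(z^{2} - 1\right) - 12 = \left(-1 + z^{2}\right) - 12 = -13 + z^{2}$)
$\left(50 + 12\right) Z{\left(10 \right)} = \left(50 + 12\right) \left(-13 + 10^{2}\right) = 62 \left(-13 + 100\right) = 62 \cdot 87 = 5394$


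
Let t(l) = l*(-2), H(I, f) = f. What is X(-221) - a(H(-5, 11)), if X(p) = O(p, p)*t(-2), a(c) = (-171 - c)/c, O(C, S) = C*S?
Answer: 2149186/11 ≈ 1.9538e+5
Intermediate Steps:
t(l) = -2*l
a(c) = (-171 - c)/c
X(p) = 4*p**2 (X(p) = (p*p)*(-2*(-2)) = p**2*4 = 4*p**2)
X(-221) - a(H(-5, 11)) = 4*(-221)**2 - (-171 - 1*11)/11 = 4*48841 - (-171 - 11)/11 = 195364 - (-182)/11 = 195364 - 1*(-182/11) = 195364 + 182/11 = 2149186/11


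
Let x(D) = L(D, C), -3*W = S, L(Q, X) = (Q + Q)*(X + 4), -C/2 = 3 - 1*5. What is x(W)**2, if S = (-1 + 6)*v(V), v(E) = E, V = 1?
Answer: 6400/9 ≈ 711.11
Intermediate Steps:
C = 4 (C = -2*(3 - 1*5) = -2*(3 - 5) = -2*(-2) = 4)
S = 5 (S = (-1 + 6)*1 = 5*1 = 5)
L(Q, X) = 2*Q*(4 + X) (L(Q, X) = (2*Q)*(4 + X) = 2*Q*(4 + X))
W = -5/3 (W = -1/3*5 = -5/3 ≈ -1.6667)
x(D) = 16*D (x(D) = 2*D*(4 + 4) = 2*D*8 = 16*D)
x(W)**2 = (16*(-5/3))**2 = (-80/3)**2 = 6400/9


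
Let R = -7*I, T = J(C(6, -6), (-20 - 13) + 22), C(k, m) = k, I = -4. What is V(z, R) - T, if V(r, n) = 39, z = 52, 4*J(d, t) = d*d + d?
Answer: 57/2 ≈ 28.500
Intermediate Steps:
J(d, t) = d/4 + d²/4 (J(d, t) = (d*d + d)/4 = (d² + d)/4 = (d + d²)/4 = d/4 + d²/4)
T = 21/2 (T = (¼)*6*(1 + 6) = (¼)*6*7 = 21/2 ≈ 10.500)
R = 28 (R = -7*(-4) = 28)
V(z, R) - T = 39 - 1*21/2 = 39 - 21/2 = 57/2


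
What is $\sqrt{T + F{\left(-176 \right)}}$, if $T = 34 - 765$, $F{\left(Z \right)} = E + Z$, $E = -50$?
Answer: $i \sqrt{957} \approx 30.935 i$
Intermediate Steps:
$F{\left(Z \right)} = -50 + Z$
$T = -731$ ($T = 34 - 765 = -731$)
$\sqrt{T + F{\left(-176 \right)}} = \sqrt{-731 - 226} = \sqrt{-957} = i \sqrt{957}$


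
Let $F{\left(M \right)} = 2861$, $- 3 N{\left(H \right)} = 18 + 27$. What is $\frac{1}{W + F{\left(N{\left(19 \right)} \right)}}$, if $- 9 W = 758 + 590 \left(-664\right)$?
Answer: $\frac{3}{138917} \approx 2.1596 \cdot 10^{-5}$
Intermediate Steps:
$N{\left(H \right)} = -15$ ($N{\left(H \right)} = - \frac{18 + 27}{3} = \left(- \frac{1}{3}\right) 45 = -15$)
$W = \frac{130334}{3}$ ($W = - \frac{758 + 590 \left(-664\right)}{9} = - \frac{758 - 391760}{9} = \left(- \frac{1}{9}\right) \left(-391002\right) = \frac{130334}{3} \approx 43445.0$)
$\frac{1}{W + F{\left(N{\left(19 \right)} \right)}} = \frac{1}{\frac{130334}{3} + 2861} = \frac{1}{\frac{138917}{3}} = \frac{3}{138917}$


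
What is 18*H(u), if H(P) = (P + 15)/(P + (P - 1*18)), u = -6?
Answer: -27/5 ≈ -5.4000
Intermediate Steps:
H(P) = (15 + P)/(-18 + 2*P) (H(P) = (15 + P)/(P + (P - 18)) = (15 + P)/(P + (-18 + P)) = (15 + P)/(-18 + 2*P))
18*H(u) = 18*((15 - 6)/(2*(-9 - 6))) = 18*((½)*9/(-15)) = 18*((½)*(-1/15)*9) = 18*(-3/10) = -27/5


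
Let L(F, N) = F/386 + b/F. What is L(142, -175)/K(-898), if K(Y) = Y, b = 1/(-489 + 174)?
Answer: -3175637/7752335220 ≈ -0.00040964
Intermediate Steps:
b = -1/315 (b = 1/(-315) = -1/315 ≈ -0.0031746)
L(F, N) = -1/(315*F) + F/386 (L(F, N) = F/386 - 1/(315*F) = -1/(315*F) + F/386)
L(142, -175)/K(-898) = (-1/315/142 + (1/386)*142)/(-898) = (-1/315*1/142 + 71/193)*(-1/898) = (-1/44730 + 71/193)*(-1/898) = (3175637/8632890)*(-1/898) = -3175637/7752335220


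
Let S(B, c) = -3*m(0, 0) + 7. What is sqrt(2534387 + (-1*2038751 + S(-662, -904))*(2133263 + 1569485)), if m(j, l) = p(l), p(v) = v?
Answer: 55*I*sqrt(2495521565) ≈ 2.7475e+6*I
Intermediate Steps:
m(j, l) = l
S(B, c) = 7 (S(B, c) = -3*0 + 7 = 0 + 7 = 7)
sqrt(2534387 + (-1*2038751 + S(-662, -904))*(2133263 + 1569485)) = sqrt(2534387 + (-1*2038751 + 7)*(2133263 + 1569485)) = sqrt(2534387 + (-2038751 + 7)*3702748) = sqrt(2534387 - 2038744*3702748) = sqrt(2534387 - 7548955268512) = sqrt(-7548952734125) = 55*I*sqrt(2495521565)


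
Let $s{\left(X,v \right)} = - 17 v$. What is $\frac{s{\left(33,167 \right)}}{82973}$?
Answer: $- \frac{2839}{82973} \approx -0.034216$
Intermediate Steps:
$\frac{s{\left(33,167 \right)}}{82973} = \frac{\left(-17\right) 167}{82973} = \left(-2839\right) \frac{1}{82973} = - \frac{2839}{82973}$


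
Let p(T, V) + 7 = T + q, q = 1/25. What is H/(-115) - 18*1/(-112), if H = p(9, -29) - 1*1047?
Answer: 1488819/161000 ≈ 9.2473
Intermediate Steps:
q = 1/25 ≈ 0.040000
p(T, V) = -174/25 + T (p(T, V) = -7 + (T + 1/25) = -7 + (1/25 + T) = -174/25 + T)
H = -26124/25 (H = (-174/25 + 9) - 1*1047 = 51/25 - 1047 = -26124/25 ≈ -1045.0)
H/(-115) - 18*1/(-112) = -26124/25/(-115) - 18*1/(-112) = -26124/25*(-1/115) - 18*(-1/112) = 26124/2875 + 9/56 = 1488819/161000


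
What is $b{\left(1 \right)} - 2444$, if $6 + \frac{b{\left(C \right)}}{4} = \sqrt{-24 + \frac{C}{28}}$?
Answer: $-2468 + \frac{2 i \sqrt{4697}}{7} \approx -2468.0 + 19.581 i$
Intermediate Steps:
$b{\left(C \right)} = -24 + 4 \sqrt{-24 + \frac{C}{28}}$
$b{\left(1 \right)} - 2444 = \left(-24 + \frac{2 \sqrt{-4704 + 7 \cdot 1}}{7}\right) - 2444 = \left(-24 + \frac{2 \sqrt{-4704 + 7}}{7}\right) - 2444 = \left(-24 + \frac{2 \sqrt{-4697}}{7}\right) - 2444 = \left(-24 + \frac{2 i \sqrt{4697}}{7}\right) - 2444 = -2468 + \frac{2 i \sqrt{4697}}{7}$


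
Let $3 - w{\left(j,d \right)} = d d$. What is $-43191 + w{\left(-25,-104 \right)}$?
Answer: $-54004$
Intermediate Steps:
$w{\left(j,d \right)} = 3 - d^{2}$ ($w{\left(j,d \right)} = 3 - d d = 3 - d^{2}$)
$-43191 + w{\left(-25,-104 \right)} = -43191 + \left(3 - \left(-104\right)^{2}\right) = -43191 + \left(3 - 10816\right) = -43191 - 10813 = -54004$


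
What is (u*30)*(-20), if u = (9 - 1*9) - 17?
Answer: 10200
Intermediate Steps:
u = -17 (u = (9 - 9) - 17 = 0 - 17 = -17)
(u*30)*(-20) = -17*30*(-20) = -510*(-20) = 10200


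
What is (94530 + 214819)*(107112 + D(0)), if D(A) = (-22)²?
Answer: 33284715004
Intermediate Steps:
D(A) = 484
(94530 + 214819)*(107112 + D(0)) = (94530 + 214819)*(107112 + 484) = 309349*107596 = 33284715004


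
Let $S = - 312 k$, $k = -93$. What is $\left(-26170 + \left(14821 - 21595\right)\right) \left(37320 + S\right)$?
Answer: $-2185373184$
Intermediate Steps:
$S = 29016$ ($S = \left(-312\right) \left(-93\right) = 29016$)
$\left(-26170 + \left(14821 - 21595\right)\right) \left(37320 + S\right) = \left(-26170 + \left(14821 - 21595\right)\right) \left(37320 + 29016\right) = \left(-26170 + \left(14821 - 21595\right)\right) 66336 = \left(-26170 - 6774\right) 66336 = \left(-32944\right) 66336 = -2185373184$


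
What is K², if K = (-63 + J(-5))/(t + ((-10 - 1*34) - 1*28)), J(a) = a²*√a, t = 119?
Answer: 844/2209 - 3150*I*√5/2209 ≈ 0.38207 - 3.1886*I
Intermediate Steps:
J(a) = a^(5/2)
K = -63/47 + 25*I*√5/47 (K = (-63 + (-5)^(5/2))/(119 + ((-10 - 1*34) - 1*28)) = (-63 + 25*I*√5)/(119 + ((-10 - 34) - 28)) = (-63 + 25*I*√5)/(119 + (-44 - 28)) = (-63 + 25*I*√5)/(119 - 72) = (-63 + 25*I*√5)/47 = (-63 + 25*I*√5)*(1/47) = -63/47 + 25*I*√5/47 ≈ -1.3404 + 1.1894*I)
K² = (-63/47 + 25*I*√5/47)²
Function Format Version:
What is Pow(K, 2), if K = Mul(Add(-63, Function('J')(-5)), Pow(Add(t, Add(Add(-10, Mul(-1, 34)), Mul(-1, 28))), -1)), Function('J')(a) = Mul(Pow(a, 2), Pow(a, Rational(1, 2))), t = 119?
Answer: Add(Rational(844, 2209), Mul(Rational(-3150, 2209), I, Pow(5, Rational(1, 2)))) ≈ Add(0.38207, Mul(-3.1886, I))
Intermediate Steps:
Function('J')(a) = Pow(a, Rational(5, 2))
K = Add(Rational(-63, 47), Mul(Rational(25, 47), I, Pow(5, Rational(1, 2)))) (K = Mul(Add(-63, Pow(-5, Rational(5, 2))), Pow(Add(119, Add(Add(-10, Mul(-1, 34)), Mul(-1, 28))), -1)) = Mul(Add(-63, Mul(25, I, Pow(5, Rational(1, 2)))), Pow(Add(119, Add(Add(-10, -34), -28)), -1)) = Mul(Add(-63, Mul(25, I, Pow(5, Rational(1, 2)))), Pow(Add(119, Add(-44, -28)), -1)) = Mul(Add(-63, Mul(25, I, Pow(5, Rational(1, 2)))), Pow(Add(119, -72), -1)) = Mul(Add(-63, Mul(25, I, Pow(5, Rational(1, 2)))), Pow(47, -1)) = Mul(Add(-63, Mul(25, I, Pow(5, Rational(1, 2)))), Rational(1, 47)) = Add(Rational(-63, 47), Mul(Rational(25, 47), I, Pow(5, Rational(1, 2)))) ≈ Add(-1.3404, Mul(1.1894, I)))
Pow(K, 2) = Pow(Add(Rational(-63, 47), Mul(Rational(25, 47), I, Pow(5, Rational(1, 2)))), 2)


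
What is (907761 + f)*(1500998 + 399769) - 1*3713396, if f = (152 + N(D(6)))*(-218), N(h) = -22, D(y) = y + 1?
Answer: 1671570702511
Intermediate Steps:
D(y) = 1 + y
f = -28340 (f = (152 - 22)*(-218) = 130*(-218) = -28340)
(907761 + f)*(1500998 + 399769) - 1*3713396 = (907761 - 28340)*(1500998 + 399769) - 1*3713396 = 879421*1900767 - 3713396 = 1671574415907 - 3713396 = 1671570702511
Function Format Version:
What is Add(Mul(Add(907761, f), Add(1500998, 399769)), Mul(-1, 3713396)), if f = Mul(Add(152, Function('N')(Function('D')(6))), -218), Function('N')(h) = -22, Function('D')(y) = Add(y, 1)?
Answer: 1671570702511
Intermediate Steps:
Function('D')(y) = Add(1, y)
f = -28340 (f = Mul(Add(152, -22), -218) = Mul(130, -218) = -28340)
Add(Mul(Add(907761, f), Add(1500998, 399769)), Mul(-1, 3713396)) = Add(Mul(Add(907761, -28340), Add(1500998, 399769)), Mul(-1, 3713396)) = Add(Mul(879421, 1900767), -3713396) = Add(1671574415907, -3713396) = 1671570702511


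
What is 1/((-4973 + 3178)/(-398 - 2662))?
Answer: 612/359 ≈ 1.7047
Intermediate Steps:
1/((-4973 + 3178)/(-398 - 2662)) = 1/(-1795/(-3060)) = 1/(-1795*(-1/3060)) = 1/(359/612) = 612/359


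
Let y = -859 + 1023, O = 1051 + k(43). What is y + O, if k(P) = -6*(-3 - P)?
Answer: 1491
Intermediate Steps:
k(P) = 18 + 6*P
O = 1327 (O = 1051 + (18 + 6*43) = 1051 + (18 + 258) = 1051 + 276 = 1327)
y = 164
y + O = 164 + 1327 = 1491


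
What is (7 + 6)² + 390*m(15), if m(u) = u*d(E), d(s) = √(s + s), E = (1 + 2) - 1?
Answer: 11869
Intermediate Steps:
E = 2 (E = 3 - 1 = 2)
d(s) = √2*√s (d(s) = √(2*s) = √2*√s)
m(u) = 2*u (m(u) = u*(√2*√2) = u*2 = 2*u)
(7 + 6)² + 390*m(15) = (7 + 6)² + 390*(2*15) = 13² + 390*30 = 169 + 11700 = 11869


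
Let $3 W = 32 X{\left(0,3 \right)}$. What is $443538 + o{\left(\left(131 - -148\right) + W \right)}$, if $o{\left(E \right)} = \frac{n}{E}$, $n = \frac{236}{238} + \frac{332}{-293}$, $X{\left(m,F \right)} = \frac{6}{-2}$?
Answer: $\frac{3819815338228}{8612149} \approx 4.4354 \cdot 10^{5}$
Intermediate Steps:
$X{\left(m,F \right)} = -3$ ($X{\left(m,F \right)} = 6 \left(- \frac{1}{2}\right) = -3$)
$n = - \frac{4934}{34867}$ ($n = 236 \cdot \frac{1}{238} + 332 \left(- \frac{1}{293}\right) = \frac{118}{119} - \frac{332}{293} = - \frac{4934}{34867} \approx -0.14151$)
$W = -32$ ($W = \frac{32 \left(-3\right)}{3} = \frac{1}{3} \left(-96\right) = -32$)
$o{\left(E \right)} = - \frac{4934}{34867 E}$
$443538 + o{\left(\left(131 - -148\right) + W \right)} = 443538 - \frac{4934}{34867 \left(\left(131 - -148\right) - 32\right)} = 443538 - \frac{4934}{34867 \left(\left(131 + 148\right) - 32\right)} = 443538 - \frac{4934}{34867 \left(279 - 32\right)} = 443538 - \frac{4934}{34867 \cdot 247} = 443538 - \frac{4934}{8612149} = \frac{3819815338228}{8612149}$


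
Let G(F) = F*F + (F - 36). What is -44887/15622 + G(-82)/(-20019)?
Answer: -333930595/104245606 ≈ -3.2033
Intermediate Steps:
G(F) = -36 + F + F² (G(F) = F² + (-36 + F) = -36 + F + F²)
-44887/15622 + G(-82)/(-20019) = -44887/15622 + (-36 - 82 + (-82)²)/(-20019) = -44887*1/15622 + (-36 - 82 + 6724)*(-1/20019) = -44887/15622 + 6606*(-1/20019) = -44887/15622 - 2202/6673 = -333930595/104245606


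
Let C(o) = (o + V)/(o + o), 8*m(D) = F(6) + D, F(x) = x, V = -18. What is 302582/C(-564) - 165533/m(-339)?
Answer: 19071297136/32301 ≈ 5.9042e+5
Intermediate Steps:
m(D) = ¾ + D/8 (m(D) = (6 + D)/8 = ¾ + D/8)
C(o) = (-18 + o)/(2*o) (C(o) = (o - 18)/(o + o) = (-18 + o)/((2*o)) = (-18 + o)*(1/(2*o)) = (-18 + o)/(2*o))
302582/C(-564) - 165533/m(-339) = 302582/(((½)*(-18 - 564)/(-564))) - 165533/(¾ + (⅛)*(-339)) = 302582/(((½)*(-1/564)*(-582))) - 165533/(¾ - 339/8) = 302582/(97/188) - 165533/(-333/8) = 302582*(188/97) - 165533*(-8/333) = 56885416/97 + 1324264/333 = 19071297136/32301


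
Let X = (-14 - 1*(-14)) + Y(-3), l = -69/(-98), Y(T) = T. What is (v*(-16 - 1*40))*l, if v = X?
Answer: 828/7 ≈ 118.29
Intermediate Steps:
l = 69/98 (l = -69*(-1/98) = 69/98 ≈ 0.70408)
X = -3 (X = (-14 - 1*(-14)) - 3 = (-14 + 14) - 3 = 0 - 3 = -3)
v = -3
(v*(-16 - 1*40))*l = -3*(-16 - 1*40)*(69/98) = -3*(-16 - 40)*(69/98) = -3*(-56)*(69/98) = 168*(69/98) = 828/7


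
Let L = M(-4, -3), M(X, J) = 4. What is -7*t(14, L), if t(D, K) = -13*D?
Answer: 1274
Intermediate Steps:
L = 4
-7*t(14, L) = -(-91)*14 = -7*(-182) = 1274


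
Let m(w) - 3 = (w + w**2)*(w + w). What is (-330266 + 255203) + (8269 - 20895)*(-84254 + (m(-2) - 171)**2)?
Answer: 672612965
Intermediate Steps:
m(w) = 3 + 2*w*(w + w**2) (m(w) = 3 + (w + w**2)*(w + w) = 3 + (w + w**2)*(2*w) = 3 + 2*w*(w + w**2))
(-330266 + 255203) + (8269 - 20895)*(-84254 + (m(-2) - 171)**2) = (-330266 + 255203) + (8269 - 20895)*(-84254 + ((3 + 2*(-2)**2 + 2*(-2)**3) - 171)**2) = -75063 - 12626*(-84254 + ((3 + 2*4 + 2*(-8)) - 171)**2) = -75063 - 12626*(-84254 + ((3 + 8 - 16) - 171)**2) = -75063 - 12626*(-84254 + (-5 - 171)**2) = -75063 - 12626*(-84254 + (-176)**2) = -75063 - 12626*(-84254 + 30976) = -75063 - 12626*(-53278) = -75063 + 672688028 = 672612965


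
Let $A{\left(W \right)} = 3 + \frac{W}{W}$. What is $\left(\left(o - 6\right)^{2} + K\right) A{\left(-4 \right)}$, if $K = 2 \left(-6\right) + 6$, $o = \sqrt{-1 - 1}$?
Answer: $112 - 48 i \sqrt{2} \approx 112.0 - 67.882 i$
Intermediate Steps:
$A{\left(W \right)} = 4$ ($A{\left(W \right)} = 3 + 1 = 4$)
$o = i \sqrt{2}$ ($o = \sqrt{-2} = i \sqrt{2} \approx 1.4142 i$)
$K = -6$ ($K = -12 + 6 = -6$)
$\left(\left(o - 6\right)^{2} + K\right) A{\left(-4 \right)} = \left(\left(i \sqrt{2} - 6\right)^{2} - 6\right) 4 = \left(\left(-6 + i \sqrt{2}\right)^{2} - 6\right) 4 = \left(-6 + \left(-6 + i \sqrt{2}\right)^{2}\right) 4 = -24 + 4 \left(-6 + i \sqrt{2}\right)^{2}$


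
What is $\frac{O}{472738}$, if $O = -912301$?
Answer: $- \frac{912301}{472738} \approx -1.9298$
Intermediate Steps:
$\frac{O}{472738} = - \frac{912301}{472738}$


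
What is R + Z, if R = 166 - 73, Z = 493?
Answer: 586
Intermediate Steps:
R = 93
R + Z = 93 + 493 = 586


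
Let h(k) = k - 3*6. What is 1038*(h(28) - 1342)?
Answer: -1382616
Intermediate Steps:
h(k) = -18 + k (h(k) = k - 18 = -18 + k)
1038*(h(28) - 1342) = 1038*((-18 + 28) - 1342) = 1038*(10 - 1342) = 1038*(-1332) = -1382616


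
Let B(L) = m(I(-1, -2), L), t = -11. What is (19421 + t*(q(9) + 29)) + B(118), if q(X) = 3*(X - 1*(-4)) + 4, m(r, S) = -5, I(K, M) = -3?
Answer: 18624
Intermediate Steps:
B(L) = -5
q(X) = 16 + 3*X (q(X) = 3*(X + 4) + 4 = 3*(4 + X) + 4 = (12 + 3*X) + 4 = 16 + 3*X)
(19421 + t*(q(9) + 29)) + B(118) = (19421 - 11*((16 + 3*9) + 29)) - 5 = (19421 - 11*((16 + 27) + 29)) - 5 = (19421 - 11*(43 + 29)) - 5 = (19421 - 11*72) - 5 = (19421 - 792) - 5 = 18629 - 5 = 18624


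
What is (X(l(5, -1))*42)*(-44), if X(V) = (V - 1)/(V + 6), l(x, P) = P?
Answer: 3696/5 ≈ 739.20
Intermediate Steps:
X(V) = (-1 + V)/(6 + V)
(X(l(5, -1))*42)*(-44) = (((-1 - 1)/(6 - 1))*42)*(-44) = ((-2/5)*42)*(-44) = (((⅕)*(-2))*42)*(-44) = -⅖*42*(-44) = -84/5*(-44) = 3696/5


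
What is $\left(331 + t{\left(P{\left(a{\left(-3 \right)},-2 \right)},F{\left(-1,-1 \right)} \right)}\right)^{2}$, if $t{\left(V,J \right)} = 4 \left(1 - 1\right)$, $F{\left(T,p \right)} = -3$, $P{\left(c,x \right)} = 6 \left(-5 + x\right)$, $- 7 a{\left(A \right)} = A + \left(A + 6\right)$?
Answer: $109561$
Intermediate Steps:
$a{\left(A \right)} = - \frac{6}{7} - \frac{2 A}{7}$ ($a{\left(A \right)} = - \frac{A + \left(A + 6\right)}{7} = - \frac{A + \left(6 + A\right)}{7} = - \frac{6 + 2 A}{7} = - \frac{6}{7} - \frac{2 A}{7}$)
$P{\left(c,x \right)} = -30 + 6 x$
$t{\left(V,J \right)} = 0$ ($t{\left(V,J \right)} = 4 \cdot 0 = 0$)
$\left(331 + t{\left(P{\left(a{\left(-3 \right)},-2 \right)},F{\left(-1,-1 \right)} \right)}\right)^{2} = \left(331 + 0\right)^{2} = 331^{2} = 109561$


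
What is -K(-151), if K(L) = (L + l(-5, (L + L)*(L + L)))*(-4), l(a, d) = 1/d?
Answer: -13771803/22801 ≈ -604.00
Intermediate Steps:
K(L) = -1/L**2 - 4*L (K(L) = (L + 1/((L + L)*(L + L)))*(-4) = (L + 1/((2*L)*(2*L)))*(-4) = (L + 1/(4*L**2))*(-4) = -1/L**2 - 4*L)
-K(-151) = -(-1/(-151)**2 - 4*(-151)) = -(-1*1/22801 + 604) = -(-1/22801 + 604) = -1*13771803/22801 = -13771803/22801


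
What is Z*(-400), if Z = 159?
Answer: -63600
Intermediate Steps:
Z*(-400) = 159*(-400) = -63600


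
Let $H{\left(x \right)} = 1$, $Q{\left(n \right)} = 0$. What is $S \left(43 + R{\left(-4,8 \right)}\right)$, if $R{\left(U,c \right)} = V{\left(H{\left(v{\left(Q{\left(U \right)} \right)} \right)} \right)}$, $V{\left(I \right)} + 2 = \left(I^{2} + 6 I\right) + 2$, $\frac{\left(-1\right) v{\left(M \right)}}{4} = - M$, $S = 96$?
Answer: $4800$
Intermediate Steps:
$v{\left(M \right)} = 4 M$ ($v{\left(M \right)} = - 4 \left(- M\right) = 4 M$)
$V{\left(I \right)} = I^{2} + 6 I$ ($V{\left(I \right)} = -2 + \left(\left(I^{2} + 6 I\right) + 2\right) = -2 + \left(2 + I^{2} + 6 I\right) = I^{2} + 6 I$)
$R{\left(U,c \right)} = 7$ ($R{\left(U,c \right)} = 1 \left(6 + 1\right) = 1 \cdot 7 = 7$)
$S \left(43 + R{\left(-4,8 \right)}\right) = 96 \left(43 + 7\right) = 96 \cdot 50 = 4800$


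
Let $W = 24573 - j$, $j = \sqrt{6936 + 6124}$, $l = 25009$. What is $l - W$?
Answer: $436 + 2 \sqrt{3265} \approx 550.28$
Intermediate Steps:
$j = 2 \sqrt{3265}$ ($j = \sqrt{13060} = 2 \sqrt{3265} \approx 114.28$)
$W = 24573 - 2 \sqrt{3265} \approx 24459.0$
$l - W = 25009 - \left(24573 - 2 \sqrt{3265}\right) = 436 + 2 \sqrt{3265}$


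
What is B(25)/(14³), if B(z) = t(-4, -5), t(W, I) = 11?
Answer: 11/2744 ≈ 0.0040087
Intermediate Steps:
B(z) = 11
B(25)/(14³) = 11/(14³) = 11/2744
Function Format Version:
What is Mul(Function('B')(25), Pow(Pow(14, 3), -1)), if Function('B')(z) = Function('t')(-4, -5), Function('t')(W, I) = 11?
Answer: Rational(11, 2744) ≈ 0.0040087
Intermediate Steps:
Function('B')(z) = 11
Mul(Function('B')(25), Pow(Pow(14, 3), -1)) = Mul(11, Pow(Pow(14, 3), -1)) = Mul(11, Pow(2744, -1)) = Mul(11, Rational(1, 2744)) = Rational(11, 2744)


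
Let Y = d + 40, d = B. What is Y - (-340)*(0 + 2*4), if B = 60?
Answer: 2820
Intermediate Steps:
d = 60
Y = 100 (Y = 60 + 40 = 100)
Y - (-340)*(0 + 2*4) = 100 - (-340)*(0 + 2*4) = 100 - (-340)*(0 + 8) = 100 - (-340)*8 = 100 - 34*(-80) = 100 + 2720 = 2820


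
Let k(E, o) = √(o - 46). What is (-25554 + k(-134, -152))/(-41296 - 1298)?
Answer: 4259/7099 - I*√22/14198 ≈ 0.59994 - 0.00033036*I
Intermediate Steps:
k(E, o) = √(-46 + o)
(-25554 + k(-134, -152))/(-41296 - 1298) = (-25554 + √(-46 - 152))/(-41296 - 1298) = (-25554 + √(-198))/(-42594) = (-25554 + 3*I*√22)*(-1/42594) = 4259/7099 - I*√22/14198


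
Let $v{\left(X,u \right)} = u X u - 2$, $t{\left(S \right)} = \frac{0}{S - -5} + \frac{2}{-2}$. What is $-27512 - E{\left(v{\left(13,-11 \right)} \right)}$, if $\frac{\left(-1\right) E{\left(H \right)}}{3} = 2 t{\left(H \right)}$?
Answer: $-27518$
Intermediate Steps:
$t{\left(S \right)} = -1$ ($t{\left(S \right)} = \frac{0}{S + 5} + 2 \left(- \frac{1}{2}\right) = \frac{0}{5 + S} - 1 = 0 - 1 = -1$)
$v{\left(X,u \right)} = -2 + X u^{2}$ ($v{\left(X,u \right)} = X u u - 2 = X u^{2} - 2 = -2 + X u^{2}$)
$E{\left(H \right)} = 6$ ($E{\left(H \right)} = - 3 \cdot 2 \left(-1\right) = \left(-3\right) \left(-2\right) = 6$)
$-27512 - E{\left(v{\left(13,-11 \right)} \right)} = -27512 - 6 = -27518$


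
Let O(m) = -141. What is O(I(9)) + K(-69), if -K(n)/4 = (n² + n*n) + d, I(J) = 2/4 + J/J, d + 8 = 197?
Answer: -38985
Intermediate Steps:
d = 189 (d = -8 + 197 = 189)
I(J) = 3/2 (I(J) = 2*(¼) + 1 = ½ + 1 = 3/2)
K(n) = -756 - 8*n² (K(n) = -4*((n² + n*n) + 189) = -4*((n² + n²) + 189) = -4*(2*n² + 189) = -4*(189 + 2*n²) = -756 - 8*n²)
O(I(9)) + K(-69) = -141 + (-756 - 8*(-69)²) = -141 + (-756 - 8*4761) = -141 + (-756 - 38088) = -141 - 38844 = -38985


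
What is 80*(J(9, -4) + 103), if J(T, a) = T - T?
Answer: 8240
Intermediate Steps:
J(T, a) = 0
80*(J(9, -4) + 103) = 80*(0 + 103) = 80*103 = 8240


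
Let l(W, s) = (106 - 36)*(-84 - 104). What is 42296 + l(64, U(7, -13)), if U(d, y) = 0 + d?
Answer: 29136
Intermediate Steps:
U(d, y) = d
l(W, s) = -13160 (l(W, s) = 70*(-188) = -13160)
42296 + l(64, U(7, -13)) = 42296 - 13160 = 29136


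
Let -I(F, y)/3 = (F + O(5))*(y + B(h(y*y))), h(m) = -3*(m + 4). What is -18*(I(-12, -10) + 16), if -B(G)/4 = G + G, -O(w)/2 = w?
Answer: -2953656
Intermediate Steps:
O(w) = -2*w
h(m) = -12 - 3*m (h(m) = -3*(4 + m) = -12 - 3*m)
B(G) = -8*G (B(G) = -4*(G + G) = -8*G)
I(F, y) = -3*(-10 + F)*(96 + y + 24*y²) (I(F, y) = -3*(F - 2*5)*(y - 8*(-12 - 3*y*y)) = -3*(F - 10)*(y - 8*(-12 - 3*y²)) = -3*(-10 + F)*(y + (96 + 24*y²)) = -3*(-10 + F)*(96 + y + 24*y²))
-18*(I(-12, -10) + 16) = -18*((2880 + 30*(-10) + 720*(-10)² - 72*(-12)*(4 + (-10)²) - 3*(-12)*(-10)) + 16) = -18*((2880 - 300 + 720*100 - 72*(-12)*(4 + 100) - 360) + 16) = -18*((2880 - 300 + 72000 - 72*(-12)*104 - 360) + 16) = -18*((2880 - 300 + 72000 + 89856 - 360) + 16) = -18*(164076 + 16) = -18*164092 = -2953656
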